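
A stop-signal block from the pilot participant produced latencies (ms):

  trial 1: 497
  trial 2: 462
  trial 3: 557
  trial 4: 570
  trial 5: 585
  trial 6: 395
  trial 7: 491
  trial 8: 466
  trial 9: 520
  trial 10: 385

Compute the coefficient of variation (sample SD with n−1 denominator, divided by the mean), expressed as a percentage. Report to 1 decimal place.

n = 10, Σ = 4928, M = 492.8000
Σ(x−M)² = 42195.600; s = √(42195.600/9) = 68.4719
CV = 68.4719 / 492.8000 = 0.13894 = 13.894%

13.9%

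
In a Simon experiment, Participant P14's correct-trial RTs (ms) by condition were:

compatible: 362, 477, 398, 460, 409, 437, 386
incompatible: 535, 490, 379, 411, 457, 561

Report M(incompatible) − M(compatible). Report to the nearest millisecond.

54 ms

M(compatible) = 2929/7 = 418.429
M(incompatible) = 2833/6 = 472.167
Difference = 472.167 − 418.429 = 53.738 ms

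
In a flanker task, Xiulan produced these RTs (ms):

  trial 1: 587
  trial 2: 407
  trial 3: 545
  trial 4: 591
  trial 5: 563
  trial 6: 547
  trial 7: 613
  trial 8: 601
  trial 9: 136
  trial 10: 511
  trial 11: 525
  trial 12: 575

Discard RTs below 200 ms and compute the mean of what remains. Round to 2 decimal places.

551.36 ms

Excluded: 136
Retained (n=11): Σ = 6065
Mean = 6065/11 = 551.3636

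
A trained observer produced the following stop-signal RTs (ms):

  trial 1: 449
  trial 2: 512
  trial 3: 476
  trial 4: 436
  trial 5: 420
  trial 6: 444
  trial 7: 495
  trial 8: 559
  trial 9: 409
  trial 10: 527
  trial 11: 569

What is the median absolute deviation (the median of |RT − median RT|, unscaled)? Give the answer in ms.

Sorted: 409, 420, 436, 444, 449, 476, 495, 512, 527, 559, 569 → median = 476
|x − 476|: 27, 36, 0, 40, 56, 32, 19, 83, 67, 51, 93
Sorted deviations: 0, 19, 27, 32, 36, 40, 51, 56, 67, 83, 93 → MAD = 40

40 ms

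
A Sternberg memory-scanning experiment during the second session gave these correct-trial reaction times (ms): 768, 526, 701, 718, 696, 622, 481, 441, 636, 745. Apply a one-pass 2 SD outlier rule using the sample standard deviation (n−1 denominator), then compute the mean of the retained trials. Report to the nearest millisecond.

n = 10, ΣRT = 6334, M = 633.400
Σ(x−M)² = 118132.40; s = √(118132.40/9) = 114.568
Cutoffs: 633.400 ± 2·114.568 → [404.3, 862.5]
No RTs fall outside the cutoffs; all 10 retained. Mean = 6334/10 = 633.400

633 ms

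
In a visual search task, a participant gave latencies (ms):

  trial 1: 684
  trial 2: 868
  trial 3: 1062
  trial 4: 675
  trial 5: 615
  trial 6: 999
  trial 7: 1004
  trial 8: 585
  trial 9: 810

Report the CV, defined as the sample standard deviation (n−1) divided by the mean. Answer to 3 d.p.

n = 9, Σ = 7302, M = 811.3333
Σ(x−M)² = 262960.000; s = √(262960.000/8) = 181.3009
CV = 181.3009 / 811.3333 = 0.22346

0.223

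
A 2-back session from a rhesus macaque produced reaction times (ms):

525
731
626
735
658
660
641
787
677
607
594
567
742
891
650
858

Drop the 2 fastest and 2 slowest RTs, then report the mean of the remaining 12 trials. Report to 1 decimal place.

675.7 ms

Sorted: 525, 567, 594, 607, 626, 641, 650, 658, 660, 677, 731, 735, 742, 787, 858, 891
Drop lowest 2 (525, 567) and highest 2 (858, 891)
Remaining (n=12): Σ = 8108, mean = 8108/12 = 675.667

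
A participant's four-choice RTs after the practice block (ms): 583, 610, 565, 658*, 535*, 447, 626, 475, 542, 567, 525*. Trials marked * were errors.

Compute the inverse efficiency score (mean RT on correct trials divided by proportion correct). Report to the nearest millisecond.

Correct trials (n=8): 583, 610, 565, 447, 626, 475, 542, 567
Mean correct RT = 4415/8 = 551.8750 ms
Proportion correct = 8/11
IES = 551.8750 / (8/11) = 758.828 ms

759 ms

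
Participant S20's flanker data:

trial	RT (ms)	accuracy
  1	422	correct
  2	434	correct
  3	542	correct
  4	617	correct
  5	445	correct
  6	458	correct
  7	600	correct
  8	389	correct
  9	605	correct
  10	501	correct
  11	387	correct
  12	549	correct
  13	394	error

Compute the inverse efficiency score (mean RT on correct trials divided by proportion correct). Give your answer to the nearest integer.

Correct trials (n=12): 422, 434, 542, 617, 445, 458, 600, 389, 605, 501, 387, 549
Mean correct RT = 5949/12 = 495.7500 ms
Proportion correct = 12/13
IES = 495.7500 / (12/13) = 537.062 ms

537 ms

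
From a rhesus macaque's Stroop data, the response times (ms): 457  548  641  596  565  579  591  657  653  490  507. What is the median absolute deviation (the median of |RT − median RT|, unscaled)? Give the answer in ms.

62 ms

Sorted: 457, 490, 507, 548, 565, 579, 591, 596, 641, 653, 657 → median = 579
|x − 579|: 122, 31, 62, 17, 14, 0, 12, 78, 74, 89, 72
Sorted deviations: 0, 12, 14, 17, 31, 62, 72, 74, 78, 89, 122 → MAD = 62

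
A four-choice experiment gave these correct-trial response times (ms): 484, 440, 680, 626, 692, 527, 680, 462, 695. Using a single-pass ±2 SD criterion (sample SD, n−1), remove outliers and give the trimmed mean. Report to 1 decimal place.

587.3 ms

n = 9, ΣRT = 5286, M = 587.333
Σ(x−M)² = 92950.00; s = √(92950.00/8) = 107.790
Cutoffs: 587.333 ± 2·107.790 → [371.8, 802.9]
No RTs fall outside the cutoffs; all 9 retained. Mean = 5286/9 = 587.333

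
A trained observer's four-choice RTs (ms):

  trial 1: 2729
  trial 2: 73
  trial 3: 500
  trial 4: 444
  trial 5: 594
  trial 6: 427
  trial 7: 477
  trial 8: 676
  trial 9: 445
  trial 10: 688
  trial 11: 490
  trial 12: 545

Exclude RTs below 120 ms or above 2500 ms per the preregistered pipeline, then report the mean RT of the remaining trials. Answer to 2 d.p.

528.60 ms

Excluded: 73, 2729
Retained (n=10): Σ = 5286
Mean = 5286/10 = 528.6000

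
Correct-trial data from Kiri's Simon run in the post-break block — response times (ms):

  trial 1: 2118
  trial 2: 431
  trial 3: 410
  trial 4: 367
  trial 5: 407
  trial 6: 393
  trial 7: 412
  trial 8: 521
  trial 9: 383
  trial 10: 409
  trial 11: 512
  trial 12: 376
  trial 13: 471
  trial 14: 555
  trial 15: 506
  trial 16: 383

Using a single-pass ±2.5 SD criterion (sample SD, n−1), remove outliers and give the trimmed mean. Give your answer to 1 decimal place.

435.7 ms

n = 16, ΣRT = 8654, M = 540.875
Σ(x−M)² = 2705105.75; s = √(2705105.75/15) = 424.665
Cutoffs: 540.875 ± 2.5·424.665 → [-520.8, 1602.5]
Outside: 2118 → excluded.
Retained (n=15): Σ = 6536, mean = 6536/15 = 435.733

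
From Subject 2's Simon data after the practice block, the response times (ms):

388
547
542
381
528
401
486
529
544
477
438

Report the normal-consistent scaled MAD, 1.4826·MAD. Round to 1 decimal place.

Sorted: 381, 388, 401, 438, 477, 486, 528, 529, 542, 544, 547 → median = 486
|x − 486| sorted: 0, 9, 42, 43, 48, 56, 58, 61, 85, 98, 105 → MAD = 56
Robust SD ≈ 1.4826 × 56 = 83.026

83.0 ms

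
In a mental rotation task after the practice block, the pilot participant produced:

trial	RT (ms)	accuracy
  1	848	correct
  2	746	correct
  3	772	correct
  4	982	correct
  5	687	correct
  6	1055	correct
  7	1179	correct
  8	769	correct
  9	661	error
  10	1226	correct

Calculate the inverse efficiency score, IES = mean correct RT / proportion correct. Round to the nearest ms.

Correct trials (n=9): 848, 746, 772, 982, 687, 1055, 1179, 769, 1226
Mean correct RT = 8264/9 = 918.2222 ms
Proportion correct = 9/10
IES = 918.2222 / (9/10) = 1020.247 ms

1020 ms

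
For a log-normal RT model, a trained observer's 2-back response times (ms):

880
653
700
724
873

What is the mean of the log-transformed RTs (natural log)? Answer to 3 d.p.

6.634

ln(RT): 6.7799, 6.4816, 6.5511, 6.5848, 6.7719
Σ ln(RT) = 33.1693
Mean = 33.1693/5 = 6.63386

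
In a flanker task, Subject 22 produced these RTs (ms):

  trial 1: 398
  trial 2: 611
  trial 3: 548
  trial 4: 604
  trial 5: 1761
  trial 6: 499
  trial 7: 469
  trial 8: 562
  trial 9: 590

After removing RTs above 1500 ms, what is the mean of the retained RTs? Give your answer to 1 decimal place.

Excluded: 1761
Retained (n=8): Σ = 4281
Mean = 4281/8 = 535.1250

535.1 ms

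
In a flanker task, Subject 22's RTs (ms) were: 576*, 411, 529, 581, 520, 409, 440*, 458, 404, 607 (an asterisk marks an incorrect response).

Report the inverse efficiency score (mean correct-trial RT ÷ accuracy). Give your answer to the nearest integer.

Correct trials (n=8): 411, 529, 581, 520, 409, 458, 404, 607
Mean correct RT = 3919/8 = 489.8750 ms
Proportion correct = 8/10
IES = 489.8750 / (8/10) = 612.344 ms

612 ms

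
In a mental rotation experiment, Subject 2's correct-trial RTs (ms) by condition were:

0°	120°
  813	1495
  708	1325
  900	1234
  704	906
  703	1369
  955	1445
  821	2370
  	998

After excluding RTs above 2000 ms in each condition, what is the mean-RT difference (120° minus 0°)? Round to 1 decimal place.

452.6 ms

120°: exclude 2370
M(0°) = 5604/7 = 800.571
M(120°) = 8772/7 = 1253.143
Difference = 1253.143 − 800.571 = 452.571 ms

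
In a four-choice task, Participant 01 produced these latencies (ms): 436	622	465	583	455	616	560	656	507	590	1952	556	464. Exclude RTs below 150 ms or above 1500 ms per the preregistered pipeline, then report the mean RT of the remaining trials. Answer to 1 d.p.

542.5 ms

Excluded: 1952
Retained (n=12): Σ = 6510
Mean = 6510/12 = 542.5000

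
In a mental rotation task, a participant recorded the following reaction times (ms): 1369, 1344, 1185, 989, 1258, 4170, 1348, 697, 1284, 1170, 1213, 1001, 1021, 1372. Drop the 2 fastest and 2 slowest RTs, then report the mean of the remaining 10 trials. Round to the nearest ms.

1219 ms

Sorted: 697, 989, 1001, 1021, 1170, 1185, 1213, 1258, 1284, 1344, 1348, 1369, 1372, 4170
Drop lowest 2 (697, 989) and highest 2 (1372, 4170)
Remaining (n=10): Σ = 12193, mean = 12193/10 = 1219.300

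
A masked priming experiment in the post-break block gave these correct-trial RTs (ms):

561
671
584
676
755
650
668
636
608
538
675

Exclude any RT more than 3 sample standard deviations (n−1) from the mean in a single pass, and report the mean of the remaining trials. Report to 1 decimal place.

n = 11, ΣRT = 7022, M = 638.364
Σ(x−M)² = 38382.55; s = √(38382.55/10) = 61.954
Cutoffs: 638.364 ± 3·61.954 → [452.5, 824.2]
No RTs fall outside the cutoffs; all 11 retained. Mean = 7022/11 = 638.364

638.4 ms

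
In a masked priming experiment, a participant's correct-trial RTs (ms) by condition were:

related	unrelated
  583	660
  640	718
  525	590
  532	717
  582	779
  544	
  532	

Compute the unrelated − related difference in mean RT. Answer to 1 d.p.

M(related) = 3938/7 = 562.571
M(unrelated) = 3464/5 = 692.800
Difference = 692.800 − 562.571 = 130.229 ms

130.2 ms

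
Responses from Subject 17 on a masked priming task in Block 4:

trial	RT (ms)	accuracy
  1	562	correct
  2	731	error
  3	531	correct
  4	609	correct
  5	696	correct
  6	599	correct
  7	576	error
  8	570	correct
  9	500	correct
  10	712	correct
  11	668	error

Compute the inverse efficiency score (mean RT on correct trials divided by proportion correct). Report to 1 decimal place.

821.4 ms

Correct trials (n=8): 562, 531, 609, 696, 599, 570, 500, 712
Mean correct RT = 4779/8 = 597.3750 ms
Proportion correct = 8/11
IES = 597.3750 / (8/11) = 821.391 ms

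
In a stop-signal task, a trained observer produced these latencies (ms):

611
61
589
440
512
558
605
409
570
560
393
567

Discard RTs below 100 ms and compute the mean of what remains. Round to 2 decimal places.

Excluded: 61
Retained (n=11): Σ = 5814
Mean = 5814/11 = 528.5455

528.55 ms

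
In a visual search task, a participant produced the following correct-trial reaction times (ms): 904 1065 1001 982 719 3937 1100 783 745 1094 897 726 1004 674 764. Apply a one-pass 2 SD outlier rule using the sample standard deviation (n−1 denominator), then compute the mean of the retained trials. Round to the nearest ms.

n = 15, ΣRT = 16395, M = 1093.000
Σ(x−M)² = 8967584.00; s = √(8967584.00/14) = 800.338
Cutoffs: 1093.000 ± 2·800.338 → [-507.7, 2693.7]
Outside: 3937 → excluded.
Retained (n=14): Σ = 12458, mean = 12458/14 = 889.857

890 ms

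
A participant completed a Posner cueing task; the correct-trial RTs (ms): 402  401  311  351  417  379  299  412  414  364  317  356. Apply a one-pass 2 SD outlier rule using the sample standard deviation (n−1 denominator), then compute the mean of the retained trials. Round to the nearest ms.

369 ms

n = 12, ΣRT = 4423, M = 368.583
Σ(x−M)² = 19874.92; s = √(19874.92/11) = 42.507
Cutoffs: 368.583 ± 2·42.507 → [283.6, 453.6]
No RTs fall outside the cutoffs; all 12 retained. Mean = 4423/12 = 368.583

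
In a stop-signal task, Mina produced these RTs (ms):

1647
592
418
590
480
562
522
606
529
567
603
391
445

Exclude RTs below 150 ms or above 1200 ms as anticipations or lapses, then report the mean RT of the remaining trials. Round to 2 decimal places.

Excluded: 1647
Retained (n=12): Σ = 6305
Mean = 6305/12 = 525.4167

525.42 ms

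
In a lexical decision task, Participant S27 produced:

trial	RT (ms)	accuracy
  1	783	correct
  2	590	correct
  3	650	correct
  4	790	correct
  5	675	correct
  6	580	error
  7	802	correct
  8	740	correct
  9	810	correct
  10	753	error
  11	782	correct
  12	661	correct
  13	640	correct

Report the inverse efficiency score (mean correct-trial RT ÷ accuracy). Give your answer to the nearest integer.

Correct trials (n=11): 783, 590, 650, 790, 675, 802, 740, 810, 782, 661, 640
Mean correct RT = 7923/11 = 720.2727 ms
Proportion correct = 11/13
IES = 720.2727 / (11/13) = 851.231 ms

851 ms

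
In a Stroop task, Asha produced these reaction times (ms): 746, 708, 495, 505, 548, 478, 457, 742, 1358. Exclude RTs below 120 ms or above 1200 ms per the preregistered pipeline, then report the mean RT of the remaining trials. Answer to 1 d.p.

584.9 ms

Excluded: 1358
Retained (n=8): Σ = 4679
Mean = 4679/8 = 584.8750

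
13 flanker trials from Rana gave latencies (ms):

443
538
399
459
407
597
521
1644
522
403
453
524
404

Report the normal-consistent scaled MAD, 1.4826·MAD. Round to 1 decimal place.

Sorted: 399, 403, 404, 407, 443, 453, 459, 521, 522, 524, 538, 597, 1644 → median = 459
|x − 459| sorted: 0, 6, 16, 52, 55, 56, 60, 62, 63, 65, 79, 138, 1185 → MAD = 60
Robust SD ≈ 1.4826 × 60 = 88.956

89.0 ms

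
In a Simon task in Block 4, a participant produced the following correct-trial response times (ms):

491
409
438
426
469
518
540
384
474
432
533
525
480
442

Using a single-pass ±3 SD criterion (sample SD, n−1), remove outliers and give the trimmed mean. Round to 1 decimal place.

n = 14, ΣRT = 6561, M = 468.643
Σ(x−M)² = 31035.21; s = √(31035.21/13) = 48.860
Cutoffs: 468.643 ± 3·48.860 → [322.1, 615.2]
No RTs fall outside the cutoffs; all 14 retained. Mean = 6561/14 = 468.643

468.6 ms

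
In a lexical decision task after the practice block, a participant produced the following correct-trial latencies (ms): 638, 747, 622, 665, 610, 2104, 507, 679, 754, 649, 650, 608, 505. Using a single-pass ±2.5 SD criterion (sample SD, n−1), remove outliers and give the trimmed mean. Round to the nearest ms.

n = 13, ΣRT = 9738, M = 749.077
Σ(x−M)² = 2053562.92; s = √(2053562.92/12) = 413.679
Cutoffs: 749.077 ± 2.5·413.679 → [-285.1, 1783.3]
Outside: 2104 → excluded.
Retained (n=12): Σ = 7634, mean = 7634/12 = 636.167

636 ms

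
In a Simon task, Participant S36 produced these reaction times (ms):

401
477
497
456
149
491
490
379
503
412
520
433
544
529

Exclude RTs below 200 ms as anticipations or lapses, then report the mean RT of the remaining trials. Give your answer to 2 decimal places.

Excluded: 149
Retained (n=13): Σ = 6132
Mean = 6132/13 = 471.6923

471.69 ms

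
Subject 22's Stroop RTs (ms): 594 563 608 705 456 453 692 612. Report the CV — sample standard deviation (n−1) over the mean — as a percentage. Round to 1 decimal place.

n = 8, Σ = 4683, M = 585.3750
Σ(x−M)² = 61735.875; s = √(61735.875/7) = 93.9117
CV = 93.9117 / 585.3750 = 0.16043 = 16.043%

16.0%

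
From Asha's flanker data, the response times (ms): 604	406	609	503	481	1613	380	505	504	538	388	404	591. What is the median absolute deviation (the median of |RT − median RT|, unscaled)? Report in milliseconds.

Sorted: 380, 388, 404, 406, 481, 503, 504, 505, 538, 591, 604, 609, 1613 → median = 504
|x − 504|: 100, 98, 105, 1, 23, 1109, 124, 1, 0, 34, 116, 100, 87
Sorted deviations: 0, 1, 1, 23, 34, 87, 98, 100, 100, 105, 116, 124, 1109 → MAD = 98

98 ms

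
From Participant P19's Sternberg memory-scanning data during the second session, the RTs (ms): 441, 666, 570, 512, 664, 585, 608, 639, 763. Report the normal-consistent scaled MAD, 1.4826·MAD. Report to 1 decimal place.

Sorted: 441, 512, 570, 585, 608, 639, 664, 666, 763 → median = 608
|x − 608| sorted: 0, 23, 31, 38, 56, 58, 96, 155, 167 → MAD = 56
Robust SD ≈ 1.4826 × 56 = 83.026

83.0 ms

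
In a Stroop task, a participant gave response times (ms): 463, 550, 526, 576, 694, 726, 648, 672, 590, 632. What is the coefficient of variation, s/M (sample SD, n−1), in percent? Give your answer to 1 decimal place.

n = 10, Σ = 6077, M = 607.7000
Σ(x−M)² = 60052.100; s = √(60052.100/9) = 81.6851
CV = 81.6851 / 607.7000 = 0.13442 = 13.442%

13.4%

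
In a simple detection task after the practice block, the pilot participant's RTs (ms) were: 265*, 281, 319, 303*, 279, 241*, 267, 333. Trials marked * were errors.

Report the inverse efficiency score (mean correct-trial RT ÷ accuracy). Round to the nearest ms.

473 ms

Correct trials (n=5): 281, 319, 279, 267, 333
Mean correct RT = 1479/5 = 295.8000 ms
Proportion correct = 5/8
IES = 295.8000 / (5/8) = 473.280 ms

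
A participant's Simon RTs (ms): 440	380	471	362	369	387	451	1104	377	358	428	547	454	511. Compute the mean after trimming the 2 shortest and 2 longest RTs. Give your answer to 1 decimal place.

426.8 ms

Sorted: 358, 362, 369, 377, 380, 387, 428, 440, 451, 454, 471, 511, 547, 1104
Drop lowest 2 (358, 362) and highest 2 (547, 1104)
Remaining (n=10): Σ = 4268, mean = 4268/10 = 426.800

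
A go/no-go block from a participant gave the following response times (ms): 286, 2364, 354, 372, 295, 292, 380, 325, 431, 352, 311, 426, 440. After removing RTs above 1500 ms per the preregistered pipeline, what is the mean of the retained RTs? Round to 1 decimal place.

Excluded: 2364
Retained (n=12): Σ = 4264
Mean = 4264/12 = 355.3333

355.3 ms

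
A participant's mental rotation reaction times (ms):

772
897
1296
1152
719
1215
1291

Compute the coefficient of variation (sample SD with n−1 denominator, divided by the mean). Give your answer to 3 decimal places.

n = 7, Σ = 7342, M = 1048.8571
Σ(x−M)² = 366470.857; s = √(366470.857/6) = 247.1406
CV = 247.1406 / 1048.8571 = 0.23563

0.236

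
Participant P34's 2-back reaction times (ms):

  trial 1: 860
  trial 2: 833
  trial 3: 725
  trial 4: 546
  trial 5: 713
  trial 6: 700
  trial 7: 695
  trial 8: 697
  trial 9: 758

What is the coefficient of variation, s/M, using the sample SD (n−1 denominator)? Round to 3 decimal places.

n = 9, Σ = 6527, M = 725.2222
Σ(x−M)² = 65471.556; s = √(65471.556/8) = 90.4652
CV = 90.4652 / 725.2222 = 0.12474

0.125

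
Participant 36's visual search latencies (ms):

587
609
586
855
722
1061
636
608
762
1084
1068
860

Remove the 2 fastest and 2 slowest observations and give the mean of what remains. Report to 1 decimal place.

Sorted: 586, 587, 608, 609, 636, 722, 762, 855, 860, 1061, 1068, 1084
Drop lowest 2 (586, 587) and highest 2 (1068, 1084)
Remaining (n=8): Σ = 6113, mean = 6113/8 = 764.125

764.1 ms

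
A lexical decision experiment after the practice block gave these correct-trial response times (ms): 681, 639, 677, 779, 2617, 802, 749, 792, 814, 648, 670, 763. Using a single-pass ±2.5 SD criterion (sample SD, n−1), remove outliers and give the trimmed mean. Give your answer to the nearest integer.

729 ms

n = 12, ΣRT = 10631, M = 885.917
Σ(x−M)² = 3312798.92; s = √(3312798.92/11) = 548.784
Cutoffs: 885.917 ± 2.5·548.784 → [-486.0, 2257.9]
Outside: 2617 → excluded.
Retained (n=11): Σ = 8014, mean = 8014/11 = 728.545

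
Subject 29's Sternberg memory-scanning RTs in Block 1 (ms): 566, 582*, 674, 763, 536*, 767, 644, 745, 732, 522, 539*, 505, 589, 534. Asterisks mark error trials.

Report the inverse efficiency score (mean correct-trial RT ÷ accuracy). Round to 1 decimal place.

814.7 ms

Correct trials (n=11): 566, 674, 763, 767, 644, 745, 732, 522, 505, 589, 534
Mean correct RT = 7041/11 = 640.0909 ms
Proportion correct = 11/14
IES = 640.0909 / (11/14) = 814.661 ms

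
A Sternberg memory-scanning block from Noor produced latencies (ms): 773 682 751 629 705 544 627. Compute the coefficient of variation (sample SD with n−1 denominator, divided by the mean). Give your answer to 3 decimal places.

0.118

n = 7, Σ = 4711, M = 673.0000
Σ(x−M)² = 37882.000; s = √(37882.000/6) = 79.4586
CV = 79.4586 / 673.0000 = 0.11807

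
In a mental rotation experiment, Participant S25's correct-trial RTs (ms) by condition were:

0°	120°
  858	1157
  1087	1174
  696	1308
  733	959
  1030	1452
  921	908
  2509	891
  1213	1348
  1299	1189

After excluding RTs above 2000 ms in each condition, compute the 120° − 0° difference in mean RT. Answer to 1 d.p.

0°: exclude 2509
M(0°) = 7837/8 = 979.625
M(120°) = 10386/9 = 1154.000
Difference = 1154.000 − 979.625 = 174.375 ms

174.4 ms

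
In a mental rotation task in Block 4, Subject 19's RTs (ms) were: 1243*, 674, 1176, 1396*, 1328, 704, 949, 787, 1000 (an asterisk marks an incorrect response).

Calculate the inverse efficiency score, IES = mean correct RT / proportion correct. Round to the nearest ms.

Correct trials (n=7): 674, 1176, 1328, 704, 949, 787, 1000
Mean correct RT = 6618/7 = 945.4286 ms
Proportion correct = 7/9
IES = 945.4286 / (7/9) = 1215.551 ms

1216 ms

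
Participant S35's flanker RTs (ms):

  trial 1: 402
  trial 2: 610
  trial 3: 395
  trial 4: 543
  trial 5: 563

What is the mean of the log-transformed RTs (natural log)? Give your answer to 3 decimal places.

ln(RT): 5.9965, 6.4135, 5.9789, 6.2971, 6.3333
Σ ln(RT) = 31.0192
Mean = 31.0192/5 = 6.20384

6.204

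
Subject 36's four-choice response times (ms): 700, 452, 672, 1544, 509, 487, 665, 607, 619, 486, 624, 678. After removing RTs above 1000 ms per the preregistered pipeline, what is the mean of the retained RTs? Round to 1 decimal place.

Excluded: 1544
Retained (n=11): Σ = 6499
Mean = 6499/11 = 590.8182

590.8 ms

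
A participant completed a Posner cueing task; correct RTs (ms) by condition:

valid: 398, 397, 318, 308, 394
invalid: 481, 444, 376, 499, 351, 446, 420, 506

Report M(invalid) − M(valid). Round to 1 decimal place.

77.4 ms

M(valid) = 1815/5 = 363.000
M(invalid) = 3523/8 = 440.375
Difference = 440.375 − 363.000 = 77.375 ms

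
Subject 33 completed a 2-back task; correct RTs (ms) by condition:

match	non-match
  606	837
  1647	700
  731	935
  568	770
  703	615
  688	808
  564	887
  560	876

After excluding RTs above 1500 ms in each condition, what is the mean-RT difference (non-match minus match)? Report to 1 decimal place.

172.1 ms

match: exclude 1647
M(match) = 4420/7 = 631.429
M(non-match) = 6428/8 = 803.500
Difference = 803.500 − 631.429 = 172.071 ms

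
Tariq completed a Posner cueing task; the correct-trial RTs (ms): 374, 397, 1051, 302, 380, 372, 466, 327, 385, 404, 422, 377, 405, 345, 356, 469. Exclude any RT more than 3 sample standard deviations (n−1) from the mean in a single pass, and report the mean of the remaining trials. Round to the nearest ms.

385 ms

n = 16, ΣRT = 6832, M = 427.000
Σ(x−M)² = 444296.00; s = √(444296.00/15) = 172.104
Cutoffs: 427.000 ± 3·172.104 → [-89.3, 943.3]
Outside: 1051 → excluded.
Retained (n=15): Σ = 5781, mean = 5781/15 = 385.400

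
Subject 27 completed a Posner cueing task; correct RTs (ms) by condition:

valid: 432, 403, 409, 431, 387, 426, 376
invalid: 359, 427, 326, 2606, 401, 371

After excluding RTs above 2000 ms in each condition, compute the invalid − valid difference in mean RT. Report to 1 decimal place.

-32.3 ms

invalid: exclude 2606
M(valid) = 2864/7 = 409.143
M(invalid) = 1884/5 = 376.800
Difference = 376.800 − 409.143 = -32.343 ms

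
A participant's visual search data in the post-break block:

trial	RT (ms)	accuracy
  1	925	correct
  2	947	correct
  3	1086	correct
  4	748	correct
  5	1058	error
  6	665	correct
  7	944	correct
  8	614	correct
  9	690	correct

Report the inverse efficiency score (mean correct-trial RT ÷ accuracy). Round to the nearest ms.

931 ms

Correct trials (n=8): 925, 947, 1086, 748, 665, 944, 614, 690
Mean correct RT = 6619/8 = 827.3750 ms
Proportion correct = 8/9
IES = 827.3750 / (8/9) = 930.797 ms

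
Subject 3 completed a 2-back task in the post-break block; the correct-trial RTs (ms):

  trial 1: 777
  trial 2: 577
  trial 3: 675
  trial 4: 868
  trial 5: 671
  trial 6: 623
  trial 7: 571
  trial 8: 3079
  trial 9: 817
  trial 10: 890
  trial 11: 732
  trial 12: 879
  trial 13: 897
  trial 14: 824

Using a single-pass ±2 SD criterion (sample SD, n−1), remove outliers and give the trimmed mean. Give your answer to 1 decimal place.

n = 14, ΣRT = 12880, M = 920.000
Σ(x−M)² = 5192398.00; s = √(5192398.00/13) = 631.993
Cutoffs: 920.000 ± 2·631.993 → [-344.0, 2184.0]
Outside: 3079 → excluded.
Retained (n=13): Σ = 9801, mean = 9801/13 = 753.923

753.9 ms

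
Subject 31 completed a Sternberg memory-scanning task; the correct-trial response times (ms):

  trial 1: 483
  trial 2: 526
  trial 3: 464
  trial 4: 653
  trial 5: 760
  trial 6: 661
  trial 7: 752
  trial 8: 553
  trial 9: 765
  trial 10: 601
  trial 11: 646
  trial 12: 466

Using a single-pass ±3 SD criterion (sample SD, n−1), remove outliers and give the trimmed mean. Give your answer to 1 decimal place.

610.8 ms

n = 12, ΣRT = 7330, M = 610.833
Σ(x−M)² = 140993.67; s = √(140993.67/11) = 113.215
Cutoffs: 610.833 ± 3·113.215 → [271.2, 950.5]
No RTs fall outside the cutoffs; all 12 retained. Mean = 7330/12 = 610.833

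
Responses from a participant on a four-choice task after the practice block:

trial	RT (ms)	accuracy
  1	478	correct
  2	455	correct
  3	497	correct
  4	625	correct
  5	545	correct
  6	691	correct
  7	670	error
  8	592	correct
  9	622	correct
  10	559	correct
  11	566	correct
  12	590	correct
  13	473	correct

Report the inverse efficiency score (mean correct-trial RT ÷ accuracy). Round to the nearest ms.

Correct trials (n=12): 478, 455, 497, 625, 545, 691, 592, 622, 559, 566, 590, 473
Mean correct RT = 6693/12 = 557.7500 ms
Proportion correct = 12/13
IES = 557.7500 / (12/13) = 604.229 ms

604 ms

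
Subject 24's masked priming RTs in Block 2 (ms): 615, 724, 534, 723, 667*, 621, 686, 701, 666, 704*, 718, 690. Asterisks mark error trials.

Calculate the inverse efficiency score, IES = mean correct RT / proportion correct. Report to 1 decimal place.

Correct trials (n=10): 615, 724, 534, 723, 621, 686, 701, 666, 718, 690
Mean correct RT = 6678/10 = 667.8000 ms
Proportion correct = 10/12
IES = 667.8000 / (10/12) = 801.360 ms

801.4 ms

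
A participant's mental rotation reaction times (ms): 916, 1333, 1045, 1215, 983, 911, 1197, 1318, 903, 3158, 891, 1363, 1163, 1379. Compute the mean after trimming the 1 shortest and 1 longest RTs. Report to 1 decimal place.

1143.8 ms

Sorted: 891, 903, 911, 916, 983, 1045, 1163, 1197, 1215, 1318, 1333, 1363, 1379, 3158
Drop lowest 1 (891) and highest 1 (3158)
Remaining (n=12): Σ = 13726, mean = 13726/12 = 1143.833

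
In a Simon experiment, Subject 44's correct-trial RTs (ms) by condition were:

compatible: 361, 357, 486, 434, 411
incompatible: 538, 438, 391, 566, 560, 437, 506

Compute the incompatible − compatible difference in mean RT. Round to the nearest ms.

81 ms

M(compatible) = 2049/5 = 409.800
M(incompatible) = 3436/7 = 490.857
Difference = 490.857 − 409.800 = 81.057 ms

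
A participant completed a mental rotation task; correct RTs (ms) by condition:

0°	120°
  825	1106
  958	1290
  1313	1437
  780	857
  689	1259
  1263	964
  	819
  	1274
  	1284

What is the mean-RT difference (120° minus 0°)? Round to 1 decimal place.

172.0 ms

M(0°) = 5828/6 = 971.333
M(120°) = 10290/9 = 1143.333
Difference = 1143.333 − 971.333 = 172.000 ms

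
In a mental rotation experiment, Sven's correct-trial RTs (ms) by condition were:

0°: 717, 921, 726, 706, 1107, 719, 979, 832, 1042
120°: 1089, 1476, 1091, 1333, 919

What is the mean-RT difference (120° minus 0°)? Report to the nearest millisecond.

321 ms

M(0°) = 7749/9 = 861.000
M(120°) = 5908/5 = 1181.600
Difference = 1181.600 − 861.000 = 320.600 ms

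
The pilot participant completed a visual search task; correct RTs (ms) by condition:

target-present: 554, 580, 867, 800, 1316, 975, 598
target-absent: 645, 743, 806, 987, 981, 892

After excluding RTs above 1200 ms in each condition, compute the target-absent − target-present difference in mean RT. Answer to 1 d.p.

target-present: exclude 1316
M(target-present) = 4374/6 = 729.000
M(target-absent) = 5054/6 = 842.333
Difference = 842.333 − 729.000 = 113.333 ms

113.3 ms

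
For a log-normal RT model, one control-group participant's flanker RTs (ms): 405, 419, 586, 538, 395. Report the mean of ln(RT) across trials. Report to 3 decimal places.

6.136

ln(RT): 6.0039, 6.0379, 6.3733, 6.2879, 5.9789
Σ ln(RT) = 30.6818
Mean = 30.6818/5 = 6.13636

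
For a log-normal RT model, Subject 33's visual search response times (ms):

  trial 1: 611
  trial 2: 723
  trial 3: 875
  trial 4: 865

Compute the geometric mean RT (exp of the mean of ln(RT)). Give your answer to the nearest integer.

ln(RT): 6.4151, 6.5834, 6.7742, 6.7627
Mean ln(RT) = 26.5355/4 = 6.63386
Geometric mean = exp(6.63386) = 760.42 ms

760 ms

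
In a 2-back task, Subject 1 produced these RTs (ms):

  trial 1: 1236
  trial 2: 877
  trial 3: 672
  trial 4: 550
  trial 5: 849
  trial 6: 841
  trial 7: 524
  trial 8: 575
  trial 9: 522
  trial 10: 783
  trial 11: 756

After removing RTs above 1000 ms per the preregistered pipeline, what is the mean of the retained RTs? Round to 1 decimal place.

Excluded: 1236
Retained (n=10): Σ = 6949
Mean = 6949/10 = 694.9000

694.9 ms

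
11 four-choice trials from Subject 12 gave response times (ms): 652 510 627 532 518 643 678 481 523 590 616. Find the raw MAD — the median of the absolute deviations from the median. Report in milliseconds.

62 ms

Sorted: 481, 510, 518, 523, 532, 590, 616, 627, 643, 652, 678 → median = 590
|x − 590|: 62, 80, 37, 58, 72, 53, 88, 109, 67, 0, 26
Sorted deviations: 0, 26, 37, 53, 58, 62, 67, 72, 80, 88, 109 → MAD = 62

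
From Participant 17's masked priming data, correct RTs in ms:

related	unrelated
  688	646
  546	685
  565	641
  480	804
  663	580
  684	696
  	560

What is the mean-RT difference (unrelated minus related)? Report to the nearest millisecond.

M(related) = 3626/6 = 604.333
M(unrelated) = 4612/7 = 658.857
Difference = 658.857 − 604.333 = 54.524 ms

55 ms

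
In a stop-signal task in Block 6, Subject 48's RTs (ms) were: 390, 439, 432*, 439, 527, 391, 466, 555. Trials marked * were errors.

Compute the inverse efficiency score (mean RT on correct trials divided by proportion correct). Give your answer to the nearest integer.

Correct trials (n=7): 390, 439, 439, 527, 391, 466, 555
Mean correct RT = 3207/7 = 458.1429 ms
Proportion correct = 7/8
IES = 458.1429 / (7/8) = 523.592 ms

524 ms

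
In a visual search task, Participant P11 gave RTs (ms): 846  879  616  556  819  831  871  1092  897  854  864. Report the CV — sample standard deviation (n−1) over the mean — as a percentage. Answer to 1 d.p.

17.1%

n = 11, Σ = 9125, M = 829.5455
Σ(x−M)² = 200194.727; s = √(200194.727/10) = 141.4902
CV = 141.4902 / 829.5455 = 0.17056 = 17.056%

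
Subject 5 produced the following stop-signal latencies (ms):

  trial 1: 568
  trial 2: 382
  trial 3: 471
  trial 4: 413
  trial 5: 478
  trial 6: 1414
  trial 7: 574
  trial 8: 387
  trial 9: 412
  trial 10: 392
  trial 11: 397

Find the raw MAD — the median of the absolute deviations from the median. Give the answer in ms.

31 ms

Sorted: 382, 387, 392, 397, 412, 413, 471, 478, 568, 574, 1414 → median = 413
|x − 413|: 155, 31, 58, 0, 65, 1001, 161, 26, 1, 21, 16
Sorted deviations: 0, 1, 16, 21, 26, 31, 58, 65, 155, 161, 1001 → MAD = 31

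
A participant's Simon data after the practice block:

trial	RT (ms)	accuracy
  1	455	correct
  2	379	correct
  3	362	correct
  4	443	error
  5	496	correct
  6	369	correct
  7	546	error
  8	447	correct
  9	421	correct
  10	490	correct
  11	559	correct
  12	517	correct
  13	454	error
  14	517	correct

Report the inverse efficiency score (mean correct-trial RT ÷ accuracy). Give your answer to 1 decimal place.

Correct trials (n=11): 455, 379, 362, 496, 369, 447, 421, 490, 559, 517, 517
Mean correct RT = 5012/11 = 455.6364 ms
Proportion correct = 11/14
IES = 455.6364 / (11/14) = 579.901 ms

579.9 ms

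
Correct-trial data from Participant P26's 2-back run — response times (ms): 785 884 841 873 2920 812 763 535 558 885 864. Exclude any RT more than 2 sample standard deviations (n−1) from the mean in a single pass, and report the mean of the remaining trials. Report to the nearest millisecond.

780 ms

n = 11, ΣRT = 10720, M = 974.545
Σ(x−M)² = 4315186.73; s = √(4315186.73/10) = 656.901
Cutoffs: 974.545 ± 2·656.901 → [-339.3, 2288.3]
Outside: 2920 → excluded.
Retained (n=10): Σ = 7800, mean = 7800/10 = 780.000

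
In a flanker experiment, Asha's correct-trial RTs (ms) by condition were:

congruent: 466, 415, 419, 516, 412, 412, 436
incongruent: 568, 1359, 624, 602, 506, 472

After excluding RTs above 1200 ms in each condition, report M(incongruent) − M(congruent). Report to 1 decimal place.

115.0 ms

incongruent: exclude 1359
M(congruent) = 3076/7 = 439.429
M(incongruent) = 2772/5 = 554.400
Difference = 554.400 − 439.429 = 114.971 ms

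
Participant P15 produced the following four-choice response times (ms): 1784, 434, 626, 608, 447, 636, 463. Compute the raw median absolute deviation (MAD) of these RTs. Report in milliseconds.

145 ms

Sorted: 434, 447, 463, 608, 626, 636, 1784 → median = 608
|x − 608|: 1176, 174, 18, 0, 161, 28, 145
Sorted deviations: 0, 18, 28, 145, 161, 174, 1176 → MAD = 145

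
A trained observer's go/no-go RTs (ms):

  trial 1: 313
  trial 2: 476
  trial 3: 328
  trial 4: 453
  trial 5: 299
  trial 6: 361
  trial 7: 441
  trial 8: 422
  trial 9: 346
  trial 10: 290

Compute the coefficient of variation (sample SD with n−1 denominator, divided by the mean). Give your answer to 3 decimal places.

n = 10, Σ = 3729, M = 372.9000
Σ(x−M)² = 42896.900; s = √(42896.900/9) = 69.0386
CV = 69.0386 / 372.9000 = 0.18514

0.185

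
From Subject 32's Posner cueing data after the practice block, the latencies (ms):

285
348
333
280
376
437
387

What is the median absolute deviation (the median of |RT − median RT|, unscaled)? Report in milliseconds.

Sorted: 280, 285, 333, 348, 376, 387, 437 → median = 348
|x − 348|: 63, 0, 15, 68, 28, 89, 39
Sorted deviations: 0, 15, 28, 39, 63, 68, 89 → MAD = 39

39 ms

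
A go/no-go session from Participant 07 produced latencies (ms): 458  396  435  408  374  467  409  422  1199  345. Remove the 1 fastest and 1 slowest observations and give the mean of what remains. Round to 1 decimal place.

421.1 ms

Sorted: 345, 374, 396, 408, 409, 422, 435, 458, 467, 1199
Drop lowest 1 (345) and highest 1 (1199)
Remaining (n=8): Σ = 3369, mean = 3369/8 = 421.125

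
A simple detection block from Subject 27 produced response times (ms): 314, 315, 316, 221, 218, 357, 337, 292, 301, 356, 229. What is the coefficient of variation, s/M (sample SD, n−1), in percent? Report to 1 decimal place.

n = 11, Σ = 3256, M = 296.0000
Σ(x−M)² = 26326.000; s = √(26326.000/10) = 51.3089
CV = 51.3089 / 296.0000 = 0.17334 = 17.334%

17.3%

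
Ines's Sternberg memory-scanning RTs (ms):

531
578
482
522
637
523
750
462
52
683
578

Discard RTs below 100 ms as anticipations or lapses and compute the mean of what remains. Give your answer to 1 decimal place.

Excluded: 52
Retained (n=10): Σ = 5746
Mean = 5746/10 = 574.6000

574.6 ms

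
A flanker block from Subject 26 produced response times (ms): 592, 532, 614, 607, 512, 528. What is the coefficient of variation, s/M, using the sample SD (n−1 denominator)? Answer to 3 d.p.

0.080

n = 6, Σ = 3385, M = 564.1667
Σ(x−M)² = 10156.833; s = √(10156.833/5) = 45.0707
CV = 45.0707 / 564.1667 = 0.07989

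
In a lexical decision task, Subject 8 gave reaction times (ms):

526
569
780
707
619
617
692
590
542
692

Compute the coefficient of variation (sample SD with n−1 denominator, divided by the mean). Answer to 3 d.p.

n = 10, Σ = 6334, M = 633.4000
Σ(x−M)² = 60172.400; s = √(60172.400/9) = 81.7669
CV = 81.7669 / 633.4000 = 0.12909

0.129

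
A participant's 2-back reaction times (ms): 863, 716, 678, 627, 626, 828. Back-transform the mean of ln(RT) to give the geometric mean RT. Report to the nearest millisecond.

ln(RT): 6.7604, 6.5737, 6.5191, 6.4409, 6.4394, 6.7190
Mean ln(RT) = 39.4526/6 = 6.57543
Geometric mean = exp(6.57543) = 717.25 ms

717 ms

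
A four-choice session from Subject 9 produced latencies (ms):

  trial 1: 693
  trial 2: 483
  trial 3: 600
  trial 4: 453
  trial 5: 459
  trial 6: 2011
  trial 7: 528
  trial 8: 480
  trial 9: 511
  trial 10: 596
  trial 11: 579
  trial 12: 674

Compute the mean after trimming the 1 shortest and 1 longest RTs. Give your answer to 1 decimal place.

Sorted: 453, 459, 480, 483, 511, 528, 579, 596, 600, 674, 693, 2011
Drop lowest 1 (453) and highest 1 (2011)
Remaining (n=10): Σ = 5603, mean = 5603/10 = 560.300

560.3 ms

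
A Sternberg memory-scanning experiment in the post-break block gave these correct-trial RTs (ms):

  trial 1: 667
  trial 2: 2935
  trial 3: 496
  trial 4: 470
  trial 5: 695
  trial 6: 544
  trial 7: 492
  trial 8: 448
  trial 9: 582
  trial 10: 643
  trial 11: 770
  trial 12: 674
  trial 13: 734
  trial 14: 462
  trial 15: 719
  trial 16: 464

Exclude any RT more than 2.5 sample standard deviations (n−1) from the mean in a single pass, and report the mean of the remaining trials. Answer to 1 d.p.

n = 16, ΣRT = 11795, M = 737.188
Σ(x−M)² = 5336438.44; s = √(5336438.44/15) = 596.458
Cutoffs: 737.188 ± 2.5·596.458 → [-754.0, 2228.3]
Outside: 2935 → excluded.
Retained (n=15): Σ = 8860, mean = 8860/15 = 590.667

590.7 ms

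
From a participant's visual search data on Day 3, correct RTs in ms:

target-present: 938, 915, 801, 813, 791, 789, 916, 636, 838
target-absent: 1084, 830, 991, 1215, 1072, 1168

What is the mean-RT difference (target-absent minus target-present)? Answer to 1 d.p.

233.7 ms

M(target-present) = 7437/9 = 826.333
M(target-absent) = 6360/6 = 1060.000
Difference = 1060.000 − 826.333 = 233.667 ms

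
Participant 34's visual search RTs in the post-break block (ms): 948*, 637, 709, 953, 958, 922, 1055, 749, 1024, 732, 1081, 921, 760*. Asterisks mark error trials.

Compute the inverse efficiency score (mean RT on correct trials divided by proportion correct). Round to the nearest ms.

Correct trials (n=11): 637, 709, 953, 958, 922, 1055, 749, 1024, 732, 1081, 921
Mean correct RT = 9741/11 = 885.5455 ms
Proportion correct = 11/13
IES = 885.5455 / (11/13) = 1046.554 ms

1047 ms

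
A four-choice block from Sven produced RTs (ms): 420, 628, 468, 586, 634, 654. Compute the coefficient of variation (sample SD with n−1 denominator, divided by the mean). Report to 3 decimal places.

n = 6, Σ = 3390, M = 565.0000
Σ(x−M)² = 47526.000; s = √(47526.000/5) = 97.4946
CV = 97.4946 / 565.0000 = 0.17256

0.173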